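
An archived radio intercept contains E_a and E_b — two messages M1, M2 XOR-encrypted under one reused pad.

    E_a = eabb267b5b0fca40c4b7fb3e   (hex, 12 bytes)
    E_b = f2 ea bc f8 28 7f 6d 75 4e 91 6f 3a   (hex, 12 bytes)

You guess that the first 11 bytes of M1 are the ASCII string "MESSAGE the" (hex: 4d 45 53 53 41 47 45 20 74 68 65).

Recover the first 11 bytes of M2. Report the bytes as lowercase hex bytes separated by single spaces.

55 14 c9 d0 32 37 e2 15 fe 4e f1

First, E_a ⊕ E_b = (M1 ⊕ K) ⊕ (M2 ⊕ K) = M1 ⊕ M2, so the key drops out. Then M2 = (M1 ⊕ M2) ⊕ M1 over the first 11 bytes.
byte 0: (ea ⊕ f2) ⊕ 4d = 18 ⊕ 4d = 55
byte 1: (bb ⊕ ea) ⊕ 45 = 51 ⊕ 45 = 14
byte 2: (26 ⊕ bc) ⊕ 53 = 9a ⊕ 53 = c9
byte 3: (7b ⊕ f8) ⊕ 53 = 83 ⊕ 53 = d0
byte 4: (5b ⊕ 28) ⊕ 41 = 73 ⊕ 41 = 32
byte 5: (0f ⊕ 7f) ⊕ 47 = 70 ⊕ 47 = 37
byte 6: (ca ⊕ 6d) ⊕ 45 = a7 ⊕ 45 = e2
byte 7: (40 ⊕ 75) ⊕ 20 = 35 ⊕ 20 = 15
byte 8: (c4 ⊕ 4e) ⊕ 74 = 8a ⊕ 74 = fe
byte 9: (b7 ⊕ 91) ⊕ 68 = 26 ⊕ 68 = 4e
byte 10: (fb ⊕ 6f) ⊕ 65 = 94 ⊕ 65 = f1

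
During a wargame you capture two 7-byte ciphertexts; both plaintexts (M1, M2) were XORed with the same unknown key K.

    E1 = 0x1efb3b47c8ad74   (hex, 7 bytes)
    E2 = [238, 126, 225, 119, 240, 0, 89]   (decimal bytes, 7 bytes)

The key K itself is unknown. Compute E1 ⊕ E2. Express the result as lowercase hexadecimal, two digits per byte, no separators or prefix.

f085da3038ad2d

E1 ⊕ E2 = (M1 ⊕ K) ⊕ (M2 ⊕ K) = M1 ⊕ M2 — the shared key cancels under XOR.
byte 0: 1e XOR ee = f0
byte 1: fb XOR 7e = 85
byte 2: 3b XOR e1 = da
byte 3: 47 XOR 77 = 30
byte 4: c8 XOR f0 = 38
byte 5: ad XOR 00 = ad
byte 6: 74 XOR 59 = 2d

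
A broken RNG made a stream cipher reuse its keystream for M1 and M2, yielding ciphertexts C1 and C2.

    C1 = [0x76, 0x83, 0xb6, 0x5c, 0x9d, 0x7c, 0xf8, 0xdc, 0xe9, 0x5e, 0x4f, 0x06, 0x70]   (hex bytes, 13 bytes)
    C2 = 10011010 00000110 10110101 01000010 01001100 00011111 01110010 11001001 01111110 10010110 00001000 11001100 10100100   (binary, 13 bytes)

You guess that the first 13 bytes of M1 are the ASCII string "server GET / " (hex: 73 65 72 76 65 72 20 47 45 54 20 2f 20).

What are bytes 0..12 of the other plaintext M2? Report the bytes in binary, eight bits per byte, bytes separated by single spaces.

First, C1 ⊕ C2 = (M1 ⊕ K) ⊕ (M2 ⊕ K) = M1 ⊕ M2, so the key drops out. Then M2 = (M1 ⊕ M2) ⊕ M1 over the first 13 bytes.
byte 0: (76 xor 9a) xor 73 = ec xor 73 = 9f
byte 1: (83 xor 06) xor 65 = 85 xor 65 = e0
byte 2: (b6 xor b5) xor 72 = 03 xor 72 = 71
byte 3: (5c xor 42) xor 76 = 1e xor 76 = 68
byte 4: (9d xor 4c) xor 65 = d1 xor 65 = b4
byte 5: (7c xor 1f) xor 72 = 63 xor 72 = 11
byte 6: (f8 xor 72) xor 20 = 8a xor 20 = aa
byte 7: (dc xor c9) xor 47 = 15 xor 47 = 52
byte 8: (e9 xor 7e) xor 45 = 97 xor 45 = d2
byte 9: (5e xor 96) xor 54 = c8 xor 54 = 9c
byte 10: (4f xor 08) xor 20 = 47 xor 20 = 67
byte 11: (06 xor cc) xor 2f = ca xor 2f = e5
byte 12: (70 xor a4) xor 20 = d4 xor 20 = f4

10011111 11100000 01110001 01101000 10110100 00010001 10101010 01010010 11010010 10011100 01100111 11100101 11110100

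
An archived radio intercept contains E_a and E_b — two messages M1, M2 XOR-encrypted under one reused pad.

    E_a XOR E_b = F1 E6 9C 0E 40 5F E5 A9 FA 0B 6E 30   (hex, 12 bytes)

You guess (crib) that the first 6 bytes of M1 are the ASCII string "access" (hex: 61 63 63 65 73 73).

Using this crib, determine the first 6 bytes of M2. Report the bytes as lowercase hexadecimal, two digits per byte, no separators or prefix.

9085ff6b332c

Since E_a ⊕ E_b = M1 ⊕ M2, XORing with the guessed M1 bytes yields the corresponding M2 bytes: M2 = (E_a ⊕ E_b) ⊕ M1.
byte 0: f1 XOR 61 = 90
byte 1: e6 XOR 63 = 85
byte 2: 9c XOR 63 = ff
byte 3: 0e XOR 65 = 6b
byte 4: 40 XOR 73 = 33
byte 5: 5f XOR 73 = 2c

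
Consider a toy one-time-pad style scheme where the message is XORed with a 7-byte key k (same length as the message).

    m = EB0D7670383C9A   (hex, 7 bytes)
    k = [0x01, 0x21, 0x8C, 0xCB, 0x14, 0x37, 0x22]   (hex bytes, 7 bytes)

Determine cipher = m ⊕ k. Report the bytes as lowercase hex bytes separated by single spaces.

ea 2c fa bb 2c 0b b8

eb ^ 01 = ea
0d ^ 21 = 2c
76 ^ 8c = fa
70 ^ cb = bb
38 ^ 14 = 2c
3c ^ 37 = 0b
9a ^ 22 = b8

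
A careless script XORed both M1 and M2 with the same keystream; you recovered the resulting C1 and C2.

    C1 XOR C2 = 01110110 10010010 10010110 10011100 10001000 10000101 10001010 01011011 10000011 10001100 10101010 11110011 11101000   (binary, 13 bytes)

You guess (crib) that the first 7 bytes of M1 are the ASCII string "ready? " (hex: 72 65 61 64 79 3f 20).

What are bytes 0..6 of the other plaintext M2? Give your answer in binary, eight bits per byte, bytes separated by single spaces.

Since C1 ⊕ C2 = M1 ⊕ M2, XORing with the guessed M1 bytes yields the corresponding M2 bytes: M2 = (C1 ⊕ C2) ⊕ M1.
byte 0: 01110110 ⊕ 01110010 = 00000100
byte 1: 10010010 ⊕ 01100101 = 11110111
byte 2: 10010110 ⊕ 01100001 = 11110111
byte 3: 10011100 ⊕ 01100100 = 11111000
byte 4: 10001000 ⊕ 01111001 = 11110001
byte 5: 10000101 ⊕ 00111111 = 10111010
byte 6: 10001010 ⊕ 00100000 = 10101010

00000100 11110111 11110111 11111000 11110001 10111010 10101010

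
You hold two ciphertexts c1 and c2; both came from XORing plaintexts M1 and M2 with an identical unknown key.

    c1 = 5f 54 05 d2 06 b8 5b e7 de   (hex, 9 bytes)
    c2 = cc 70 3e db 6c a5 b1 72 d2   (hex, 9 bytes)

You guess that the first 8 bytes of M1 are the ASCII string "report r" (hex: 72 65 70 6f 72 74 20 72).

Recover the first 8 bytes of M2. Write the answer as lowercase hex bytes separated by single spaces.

e1 41 4b 66 18 69 ca e7

First, c1 ⊕ c2 = (M1 ⊕ K) ⊕ (M2 ⊕ K) = M1 ⊕ M2, so the key drops out. Then M2 = (M1 ⊕ M2) ⊕ M1 over the first 8 bytes.
byte 0: (5f xor cc) xor 72 = 93 xor 72 = e1
byte 1: (54 xor 70) xor 65 = 24 xor 65 = 41
byte 2: (05 xor 3e) xor 70 = 3b xor 70 = 4b
byte 3: (d2 xor db) xor 6f = 09 xor 6f = 66
byte 4: (06 xor 6c) xor 72 = 6a xor 72 = 18
byte 5: (b8 xor a5) xor 74 = 1d xor 74 = 69
byte 6: (5b xor b1) xor 20 = ea xor 20 = ca
byte 7: (e7 xor 72) xor 72 = 95 xor 72 = e7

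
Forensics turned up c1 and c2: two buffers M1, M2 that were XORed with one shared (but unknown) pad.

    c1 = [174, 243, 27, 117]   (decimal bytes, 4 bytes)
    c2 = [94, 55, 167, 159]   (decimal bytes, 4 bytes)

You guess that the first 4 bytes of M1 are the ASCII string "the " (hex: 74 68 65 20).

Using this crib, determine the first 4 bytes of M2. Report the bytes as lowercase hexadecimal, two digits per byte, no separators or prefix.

84acd9ca

First, c1 ⊕ c2 = (M1 ⊕ K) ⊕ (M2 ⊕ K) = M1 ⊕ M2, so the key drops out. Then M2 = (M1 ⊕ M2) ⊕ M1 over the first 4 bytes.
byte 0: (ae xor 5e) xor 74 = f0 xor 74 = 84
byte 1: (f3 xor 37) xor 68 = c4 xor 68 = ac
byte 2: (1b xor a7) xor 65 = bc xor 65 = d9
byte 3: (75 xor 9f) xor 20 = ea xor 20 = ca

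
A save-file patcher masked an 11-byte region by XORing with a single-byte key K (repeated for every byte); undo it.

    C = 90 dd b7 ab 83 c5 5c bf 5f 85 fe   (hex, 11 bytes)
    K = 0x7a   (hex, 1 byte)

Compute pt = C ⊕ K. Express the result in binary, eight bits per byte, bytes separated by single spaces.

The 1-byte key repeats, so the effective keystream is 7a 7a 7a 7a 7a 7a 7a 7a 7a 7a 7a.
byte 0: 10010000 ^ 01111010 = 11101010
byte 1: 11011101 ^ 01111010 = 10100111
byte 2: 10110111 ^ 01111010 = 11001101
byte 3: 10101011 ^ 01111010 = 11010001
byte 4: 10000011 ^ 01111010 = 11111001
byte 5: 11000101 ^ 01111010 = 10111111
byte 6: 01011100 ^ 01111010 = 00100110
byte 7: 10111111 ^ 01111010 = 11000101
byte 8: 01011111 ^ 01111010 = 00100101
byte 9: 10000101 ^ 01111010 = 11111111
byte 10: 11111110 ^ 01111010 = 10000100

11101010 10100111 11001101 11010001 11111001 10111111 00100110 11000101 00100101 11111111 10000100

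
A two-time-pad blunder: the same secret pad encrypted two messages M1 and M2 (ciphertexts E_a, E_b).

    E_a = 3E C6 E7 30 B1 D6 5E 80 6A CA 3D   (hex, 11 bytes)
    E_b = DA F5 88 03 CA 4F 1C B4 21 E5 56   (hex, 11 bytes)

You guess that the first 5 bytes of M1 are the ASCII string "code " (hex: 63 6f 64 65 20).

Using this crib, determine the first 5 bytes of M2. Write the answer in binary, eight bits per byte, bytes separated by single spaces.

First, E_a ⊕ E_b = (M1 ⊕ K) ⊕ (M2 ⊕ K) = M1 ⊕ M2, so the key drops out. Then M2 = (M1 ⊕ M2) ⊕ M1 over the first 5 bytes.
byte 0: (3e ⊕ da) ⊕ 63 = e4 ⊕ 63 = 87
byte 1: (c6 ⊕ f5) ⊕ 6f = 33 ⊕ 6f = 5c
byte 2: (e7 ⊕ 88) ⊕ 64 = 6f ⊕ 64 = 0b
byte 3: (30 ⊕ 03) ⊕ 65 = 33 ⊕ 65 = 56
byte 4: (b1 ⊕ ca) ⊕ 20 = 7b ⊕ 20 = 5b

10000111 01011100 00001011 01010110 01011011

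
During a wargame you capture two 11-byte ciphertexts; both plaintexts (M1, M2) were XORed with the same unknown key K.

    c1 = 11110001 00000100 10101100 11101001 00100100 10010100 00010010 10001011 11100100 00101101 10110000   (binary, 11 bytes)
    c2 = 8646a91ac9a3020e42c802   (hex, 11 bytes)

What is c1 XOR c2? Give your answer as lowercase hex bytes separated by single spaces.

77 42 05 f3 ed 37 10 85 a6 e5 b2

c1 ⊕ c2 = (M1 ⊕ K) ⊕ (M2 ⊕ K) = M1 ⊕ M2 — the shared key cancels under XOR.
byte 0: 241 XOR 134 = 119
byte 1:   4 XOR  70 =  66
byte 2: 172 XOR 169 =   5
byte 3: 233 XOR  26 = 243
byte 4:  36 XOR 201 = 237
byte 5: 148 XOR 163 =  55
byte 6:  18 XOR   2 =  16
byte 7: 139 XOR  14 = 133
byte 8: 228 XOR  66 = 166
byte 9:  45 XOR 200 = 229
byte 10: 176 XOR   2 = 178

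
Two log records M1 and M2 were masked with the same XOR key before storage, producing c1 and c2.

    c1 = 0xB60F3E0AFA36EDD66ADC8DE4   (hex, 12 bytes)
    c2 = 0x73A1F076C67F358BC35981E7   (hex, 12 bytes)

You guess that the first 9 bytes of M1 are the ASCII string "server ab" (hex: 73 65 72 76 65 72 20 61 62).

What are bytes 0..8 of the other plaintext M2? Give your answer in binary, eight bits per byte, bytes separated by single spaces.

10110110 11001011 10111100 00001010 01011001 00111011 11111000 00111100 11001011

First, c1 ⊕ c2 = (M1 ⊕ K) ⊕ (M2 ⊕ K) = M1 ⊕ M2, so the key drops out. Then M2 = (M1 ⊕ M2) ⊕ M1 over the first 9 bytes.
byte 0: (b6 xor 73) xor 73 = c5 xor 73 = b6
byte 1: (0f xor a1) xor 65 = ae xor 65 = cb
byte 2: (3e xor f0) xor 72 = ce xor 72 = bc
byte 3: (0a xor 76) xor 76 = 7c xor 76 = 0a
byte 4: (fa xor c6) xor 65 = 3c xor 65 = 59
byte 5: (36 xor 7f) xor 72 = 49 xor 72 = 3b
byte 6: (ed xor 35) xor 20 = d8 xor 20 = f8
byte 7: (d6 xor 8b) xor 61 = 5d xor 61 = 3c
byte 8: (6a xor c3) xor 62 = a9 xor 62 = cb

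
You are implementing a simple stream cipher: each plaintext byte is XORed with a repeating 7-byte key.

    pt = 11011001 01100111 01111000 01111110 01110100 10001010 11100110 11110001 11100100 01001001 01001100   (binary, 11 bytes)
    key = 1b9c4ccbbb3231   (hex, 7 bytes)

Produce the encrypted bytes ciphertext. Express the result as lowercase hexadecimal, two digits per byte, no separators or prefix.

c2fb34b5cfb8d7ea780587

The 7-byte key repeats, so the effective keystream is 1b 9c 4c cb bb 32 31 1b 9c 4c cb.
byte 0: 217 xor  27 = 194
byte 1: 103 xor 156 = 251
byte 2: 120 xor  76 =  52
byte 3: 126 xor 203 = 181
byte 4: 116 xor 187 = 207
byte 5: 138 xor  50 = 184
byte 6: 230 xor  49 = 215
byte 7: 241 xor  27 = 234
byte 8: 228 xor 156 = 120
byte 9:  73 xor  76 =   5
byte 10:  76 xor 203 = 135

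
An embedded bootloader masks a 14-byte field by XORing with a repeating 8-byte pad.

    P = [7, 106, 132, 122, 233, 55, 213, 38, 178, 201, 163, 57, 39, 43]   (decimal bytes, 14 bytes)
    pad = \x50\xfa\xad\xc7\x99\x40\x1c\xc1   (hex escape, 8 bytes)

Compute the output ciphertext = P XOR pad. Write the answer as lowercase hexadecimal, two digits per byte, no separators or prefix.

579029bd7077c9e7e2330efebe6b

The 8-byte key repeats, so the effective keystream is 50 fa ad c7 99 40 1c c1 50 fa ad c7 99 40.
byte 0: 07 XOR 50 = 57
byte 1: 6a XOR fa = 90
byte 2: 84 XOR ad = 29
byte 3: 7a XOR c7 = bd
byte 4: e9 XOR 99 = 70
byte 5: 37 XOR 40 = 77
byte 6: d5 XOR 1c = c9
byte 7: 26 XOR c1 = e7
byte 8: b2 XOR 50 = e2
byte 9: c9 XOR fa = 33
byte 10: a3 XOR ad = 0e
byte 11: 39 XOR c7 = fe
byte 12: 27 XOR 99 = be
byte 13: 2b XOR 40 = 6b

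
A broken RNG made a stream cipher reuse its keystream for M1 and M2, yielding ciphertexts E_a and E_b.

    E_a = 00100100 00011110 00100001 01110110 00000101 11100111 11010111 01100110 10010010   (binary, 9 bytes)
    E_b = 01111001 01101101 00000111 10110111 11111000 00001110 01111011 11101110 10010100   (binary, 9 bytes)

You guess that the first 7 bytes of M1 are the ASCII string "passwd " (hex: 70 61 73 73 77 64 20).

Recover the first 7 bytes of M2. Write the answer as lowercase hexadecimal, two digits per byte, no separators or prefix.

2d1255b28a8d8c

First, E_a ⊕ E_b = (M1 ⊕ K) ⊕ (M2 ⊕ K) = M1 ⊕ M2, so the key drops out. Then M2 = (M1 ⊕ M2) ⊕ M1 over the first 7 bytes.
byte 0: (24 ^ 79) ^ 70 = 5d ^ 70 = 2d
byte 1: (1e ^ 6d) ^ 61 = 73 ^ 61 = 12
byte 2: (21 ^ 07) ^ 73 = 26 ^ 73 = 55
byte 3: (76 ^ b7) ^ 73 = c1 ^ 73 = b2
byte 4: (05 ^ f8) ^ 77 = fd ^ 77 = 8a
byte 5: (e7 ^ 0e) ^ 64 = e9 ^ 64 = 8d
byte 6: (d7 ^ 7b) ^ 20 = ac ^ 20 = 8c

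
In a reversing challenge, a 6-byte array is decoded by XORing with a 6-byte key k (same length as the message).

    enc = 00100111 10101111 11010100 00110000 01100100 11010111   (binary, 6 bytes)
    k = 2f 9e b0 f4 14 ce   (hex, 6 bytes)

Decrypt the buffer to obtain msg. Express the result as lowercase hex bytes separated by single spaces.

XOR is its own inverse, so applying the key byte-wise gives the result directly.
byte 0: 27 xor 2f = 08
byte 1: af xor 9e = 31
byte 2: d4 xor b0 = 64
byte 3: 30 xor f4 = c4
byte 4: 64 xor 14 = 70
byte 5: d7 xor ce = 19

08 31 64 c4 70 19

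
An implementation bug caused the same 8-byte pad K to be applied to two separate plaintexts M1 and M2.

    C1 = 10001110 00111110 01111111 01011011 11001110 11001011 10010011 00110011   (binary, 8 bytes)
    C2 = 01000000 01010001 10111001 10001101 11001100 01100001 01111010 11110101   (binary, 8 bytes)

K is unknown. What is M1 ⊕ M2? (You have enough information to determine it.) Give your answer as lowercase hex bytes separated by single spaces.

ce 6f c6 d6 02 aa e9 c6

C1 ⊕ C2 = (M1 ⊕ K) ⊕ (M2 ⊕ K) = M1 ⊕ M2 — the shared key cancels under XOR.
142 xor  64 = 206
 62 xor  81 = 111
127 xor 185 = 198
 91 xor 141 = 214
206 xor 204 =   2
203 xor  97 = 170
147 xor 122 = 233
 51 xor 245 = 198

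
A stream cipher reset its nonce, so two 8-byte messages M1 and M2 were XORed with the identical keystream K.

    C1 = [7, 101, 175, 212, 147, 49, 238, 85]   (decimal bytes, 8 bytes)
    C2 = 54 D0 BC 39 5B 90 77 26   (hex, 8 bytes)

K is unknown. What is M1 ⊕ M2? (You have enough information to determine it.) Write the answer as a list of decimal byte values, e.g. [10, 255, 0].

C1 ⊕ C2 = (M1 ⊕ K) ⊕ (M2 ⊕ K) = M1 ⊕ M2 — the shared key cancels under XOR.
  7 ⊕  84 =  83
101 ⊕ 208 = 181
175 ⊕ 188 =  19
212 ⊕  57 = 237
147 ⊕  91 = 200
 49 ⊕ 144 = 161
238 ⊕ 119 = 153
 85 ⊕  38 = 115

[83, 181, 19, 237, 200, 161, 153, 115]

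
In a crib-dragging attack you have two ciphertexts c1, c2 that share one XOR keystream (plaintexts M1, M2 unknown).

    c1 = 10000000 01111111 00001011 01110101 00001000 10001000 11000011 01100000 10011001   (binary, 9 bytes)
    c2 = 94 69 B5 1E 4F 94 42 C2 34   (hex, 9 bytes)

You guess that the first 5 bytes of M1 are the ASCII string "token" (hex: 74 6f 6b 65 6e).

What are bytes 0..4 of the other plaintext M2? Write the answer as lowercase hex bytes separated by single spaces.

First, c1 ⊕ c2 = (M1 ⊕ K) ⊕ (M2 ⊕ K) = M1 ⊕ M2, so the key drops out. Then M2 = (M1 ⊕ M2) ⊕ M1 over the first 5 bytes.
byte 0: (80 ⊕ 94) ⊕ 74 = 14 ⊕ 74 = 60
byte 1: (7f ⊕ 69) ⊕ 6f = 16 ⊕ 6f = 79
byte 2: (0b ⊕ b5) ⊕ 6b = be ⊕ 6b = d5
byte 3: (75 ⊕ 1e) ⊕ 65 = 6b ⊕ 65 = 0e
byte 4: (08 ⊕ 4f) ⊕ 6e = 47 ⊕ 6e = 29

60 79 d5 0e 29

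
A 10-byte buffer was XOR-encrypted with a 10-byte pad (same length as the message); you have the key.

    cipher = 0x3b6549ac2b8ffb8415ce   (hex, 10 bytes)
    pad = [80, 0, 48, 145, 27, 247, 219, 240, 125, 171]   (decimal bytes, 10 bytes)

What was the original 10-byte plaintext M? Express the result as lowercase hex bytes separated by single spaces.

6b 65 79 3d 30 78 20 74 68 65

XOR is its own inverse, so applying the key byte-wise gives the result directly.
 59 ^  80 = 107
101 ^   0 = 101
 73 ^  48 = 121
172 ^ 145 =  61
 43 ^  27 =  48
143 ^ 247 = 120
251 ^ 219 =  32
132 ^ 240 = 116
 21 ^ 125 = 104
206 ^ 171 = 101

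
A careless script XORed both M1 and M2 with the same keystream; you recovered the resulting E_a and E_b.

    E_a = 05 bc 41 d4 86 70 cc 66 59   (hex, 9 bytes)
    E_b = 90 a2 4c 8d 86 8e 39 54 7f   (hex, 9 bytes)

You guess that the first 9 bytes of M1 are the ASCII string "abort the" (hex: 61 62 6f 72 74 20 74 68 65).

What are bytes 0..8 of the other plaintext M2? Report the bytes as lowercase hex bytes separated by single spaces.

f4 7c 62 2b 74 de 81 5a 43

First, E_a ⊕ E_b = (M1 ⊕ K) ⊕ (M2 ⊕ K) = M1 ⊕ M2, so the key drops out. Then M2 = (M1 ⊕ M2) ⊕ M1 over the first 9 bytes.
byte 0: (05 XOR 90) XOR 61 = 95 XOR 61 = f4
byte 1: (bc XOR a2) XOR 62 = 1e XOR 62 = 7c
byte 2: (41 XOR 4c) XOR 6f = 0d XOR 6f = 62
byte 3: (d4 XOR 8d) XOR 72 = 59 XOR 72 = 2b
byte 4: (86 XOR 86) XOR 74 = 00 XOR 74 = 74
byte 5: (70 XOR 8e) XOR 20 = fe XOR 20 = de
byte 6: (cc XOR 39) XOR 74 = f5 XOR 74 = 81
byte 7: (66 XOR 54) XOR 68 = 32 XOR 68 = 5a
byte 8: (59 XOR 7f) XOR 65 = 26 XOR 65 = 43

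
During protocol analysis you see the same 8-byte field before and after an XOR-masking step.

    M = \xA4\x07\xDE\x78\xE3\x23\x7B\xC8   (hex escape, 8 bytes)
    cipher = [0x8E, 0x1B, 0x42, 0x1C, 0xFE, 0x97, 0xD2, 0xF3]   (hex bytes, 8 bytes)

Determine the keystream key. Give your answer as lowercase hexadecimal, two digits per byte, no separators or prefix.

2a1c9c641db4a93b

Since cipher = M ⊕ key, XORing both sides with M gives key = M ⊕ cipher.
164 ^ 142 =  42
  7 ^  27 =  28
222 ^  66 = 156
120 ^  28 = 100
227 ^ 254 =  29
 35 ^ 151 = 180
123 ^ 210 = 169
200 ^ 243 =  59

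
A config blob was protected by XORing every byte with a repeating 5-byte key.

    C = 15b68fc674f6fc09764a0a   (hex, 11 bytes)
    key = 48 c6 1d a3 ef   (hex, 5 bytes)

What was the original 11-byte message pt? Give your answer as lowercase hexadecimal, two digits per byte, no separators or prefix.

The 5-byte key repeats, so the effective keystream is 48 c6 1d a3 ef 48 c6 1d a3 ef 48.
byte 0: 15 xor 48 = 5d
byte 1: b6 xor c6 = 70
byte 2: 8f xor 1d = 92
byte 3: c6 xor a3 = 65
byte 4: 74 xor ef = 9b
byte 5: f6 xor 48 = be
byte 6: fc xor c6 = 3a
byte 7: 09 xor 1d = 14
byte 8: 76 xor a3 = d5
byte 9: 4a xor ef = a5
byte 10: 0a xor 48 = 42

5d7092659bbe3a14d5a542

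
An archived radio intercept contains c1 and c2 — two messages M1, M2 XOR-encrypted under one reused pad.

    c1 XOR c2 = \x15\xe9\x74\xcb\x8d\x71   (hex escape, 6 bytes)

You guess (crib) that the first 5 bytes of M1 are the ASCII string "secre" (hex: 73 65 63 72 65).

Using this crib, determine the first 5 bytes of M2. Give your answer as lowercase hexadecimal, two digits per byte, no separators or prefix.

668c17b9e8

Since c1 ⊕ c2 = M1 ⊕ M2, XORing with the guessed M1 bytes yields the corresponding M2 bytes: M2 = (c1 ⊕ c2) ⊕ M1.
15 XOR 73 = 66
e9 XOR 65 = 8c
74 XOR 63 = 17
cb XOR 72 = b9
8d XOR 65 = e8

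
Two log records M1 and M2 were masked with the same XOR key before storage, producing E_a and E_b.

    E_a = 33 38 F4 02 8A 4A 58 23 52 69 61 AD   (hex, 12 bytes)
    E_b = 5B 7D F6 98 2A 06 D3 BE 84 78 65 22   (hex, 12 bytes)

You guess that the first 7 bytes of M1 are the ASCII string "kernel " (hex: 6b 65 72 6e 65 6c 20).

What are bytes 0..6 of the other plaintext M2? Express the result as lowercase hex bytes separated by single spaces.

First, E_a ⊕ E_b = (M1 ⊕ K) ⊕ (M2 ⊕ K) = M1 ⊕ M2, so the key drops out. Then M2 = (M1 ⊕ M2) ⊕ M1 over the first 7 bytes.
byte 0: (33 ^ 5b) ^ 6b = 68 ^ 6b = 03
byte 1: (38 ^ 7d) ^ 65 = 45 ^ 65 = 20
byte 2: (f4 ^ f6) ^ 72 = 02 ^ 72 = 70
byte 3: (02 ^ 98) ^ 6e = 9a ^ 6e = f4
byte 4: (8a ^ 2a) ^ 65 = a0 ^ 65 = c5
byte 5: (4a ^ 06) ^ 6c = 4c ^ 6c = 20
byte 6: (58 ^ d3) ^ 20 = 8b ^ 20 = ab

03 20 70 f4 c5 20 ab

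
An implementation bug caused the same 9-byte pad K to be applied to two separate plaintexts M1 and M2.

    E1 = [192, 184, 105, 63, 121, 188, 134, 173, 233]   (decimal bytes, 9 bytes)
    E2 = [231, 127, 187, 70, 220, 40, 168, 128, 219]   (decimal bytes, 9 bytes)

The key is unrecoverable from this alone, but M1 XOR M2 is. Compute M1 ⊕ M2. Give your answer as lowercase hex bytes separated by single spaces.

E1 ⊕ E2 = (M1 ⊕ K) ⊕ (M2 ⊕ K) = M1 ⊕ M2 — the shared key cancels under XOR.
byte 0: c0 xor e7 = 27
byte 1: b8 xor 7f = c7
byte 2: 69 xor bb = d2
byte 3: 3f xor 46 = 79
byte 4: 79 xor dc = a5
byte 5: bc xor 28 = 94
byte 6: 86 xor a8 = 2e
byte 7: ad xor 80 = 2d
byte 8: e9 xor db = 32

27 c7 d2 79 a5 94 2e 2d 32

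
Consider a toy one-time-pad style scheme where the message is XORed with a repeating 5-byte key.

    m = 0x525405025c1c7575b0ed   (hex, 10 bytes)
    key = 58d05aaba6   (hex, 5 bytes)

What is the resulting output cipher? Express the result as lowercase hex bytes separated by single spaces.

The 5-byte key repeats, so the effective keystream is 58 d0 5a ab a6 58 d0 5a ab a6.
byte 0: 52 XOR 58 = 0a
byte 1: 54 XOR d0 = 84
byte 2: 05 XOR 5a = 5f
byte 3: 02 XOR ab = a9
byte 4: 5c XOR a6 = fa
byte 5: 1c XOR 58 = 44
byte 6: 75 XOR d0 = a5
byte 7: 75 XOR 5a = 2f
byte 8: b0 XOR ab = 1b
byte 9: ed XOR a6 = 4b

0a 84 5f a9 fa 44 a5 2f 1b 4b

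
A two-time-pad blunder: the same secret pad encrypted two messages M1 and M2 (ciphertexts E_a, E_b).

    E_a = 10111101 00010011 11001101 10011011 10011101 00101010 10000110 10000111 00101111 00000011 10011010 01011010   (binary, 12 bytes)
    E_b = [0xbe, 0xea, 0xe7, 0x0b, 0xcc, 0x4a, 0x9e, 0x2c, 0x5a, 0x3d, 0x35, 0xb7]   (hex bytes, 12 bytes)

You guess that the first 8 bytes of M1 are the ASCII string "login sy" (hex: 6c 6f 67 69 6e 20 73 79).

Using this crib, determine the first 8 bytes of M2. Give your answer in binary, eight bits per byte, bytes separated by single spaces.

01101111 10010110 01001101 11111001 00111111 01000000 01101011 11010010

First, E_a ⊕ E_b = (M1 ⊕ K) ⊕ (M2 ⊕ K) = M1 ⊕ M2, so the key drops out. Then M2 = (M1 ⊕ M2) ⊕ M1 over the first 8 bytes.
byte 0: (bd xor be) xor 6c = 03 xor 6c = 6f
byte 1: (13 xor ea) xor 6f = f9 xor 6f = 96
byte 2: (cd xor e7) xor 67 = 2a xor 67 = 4d
byte 3: (9b xor 0b) xor 69 = 90 xor 69 = f9
byte 4: (9d xor cc) xor 6e = 51 xor 6e = 3f
byte 5: (2a xor 4a) xor 20 = 60 xor 20 = 40
byte 6: (86 xor 9e) xor 73 = 18 xor 73 = 6b
byte 7: (87 xor 2c) xor 79 = ab xor 79 = d2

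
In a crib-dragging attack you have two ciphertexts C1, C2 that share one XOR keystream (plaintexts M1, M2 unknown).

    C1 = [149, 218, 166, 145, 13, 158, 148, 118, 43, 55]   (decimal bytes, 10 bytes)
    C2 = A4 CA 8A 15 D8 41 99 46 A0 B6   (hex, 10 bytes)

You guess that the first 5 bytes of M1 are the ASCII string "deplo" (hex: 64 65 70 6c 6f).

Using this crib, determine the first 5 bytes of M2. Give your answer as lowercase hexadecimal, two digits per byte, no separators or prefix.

First, C1 ⊕ C2 = (M1 ⊕ K) ⊕ (M2 ⊕ K) = M1 ⊕ M2, so the key drops out. Then M2 = (M1 ⊕ M2) ⊕ M1 over the first 5 bytes.
byte 0: (95 xor a4) xor 64 = 31 xor 64 = 55
byte 1: (da xor ca) xor 65 = 10 xor 65 = 75
byte 2: (a6 xor 8a) xor 70 = 2c xor 70 = 5c
byte 3: (91 xor 15) xor 6c = 84 xor 6c = e8
byte 4: (0d xor d8) xor 6f = d5 xor 6f = ba

55755ce8ba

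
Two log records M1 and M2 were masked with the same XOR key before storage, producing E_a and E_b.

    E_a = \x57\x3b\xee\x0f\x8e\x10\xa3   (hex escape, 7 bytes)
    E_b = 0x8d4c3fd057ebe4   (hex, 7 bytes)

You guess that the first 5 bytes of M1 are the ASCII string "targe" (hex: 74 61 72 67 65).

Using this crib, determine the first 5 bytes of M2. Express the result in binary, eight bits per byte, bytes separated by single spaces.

First, E_a ⊕ E_b = (M1 ⊕ K) ⊕ (M2 ⊕ K) = M1 ⊕ M2, so the key drops out. Then M2 = (M1 ⊕ M2) ⊕ M1 over the first 5 bytes.
byte 0: (57 XOR 8d) XOR 74 = da XOR 74 = ae
byte 1: (3b XOR 4c) XOR 61 = 77 XOR 61 = 16
byte 2: (ee XOR 3f) XOR 72 = d1 XOR 72 = a3
byte 3: (0f XOR d0) XOR 67 = df XOR 67 = b8
byte 4: (8e XOR 57) XOR 65 = d9 XOR 65 = bc

10101110 00010110 10100011 10111000 10111100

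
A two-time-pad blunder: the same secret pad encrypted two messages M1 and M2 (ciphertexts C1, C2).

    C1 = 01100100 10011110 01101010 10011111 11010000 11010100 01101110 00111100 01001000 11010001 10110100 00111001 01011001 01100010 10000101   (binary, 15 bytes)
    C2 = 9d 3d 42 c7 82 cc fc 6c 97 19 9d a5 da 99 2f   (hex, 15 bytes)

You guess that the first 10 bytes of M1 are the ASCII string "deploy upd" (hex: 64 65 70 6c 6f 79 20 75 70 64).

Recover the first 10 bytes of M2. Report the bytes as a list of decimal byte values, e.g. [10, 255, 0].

First, C1 ⊕ C2 = (M1 ⊕ K) ⊕ (M2 ⊕ K) = M1 ⊕ M2, so the key drops out. Then M2 = (M1 ⊕ M2) ⊕ M1 over the first 10 bytes.
byte 0: (64 XOR 9d) XOR 64 = f9 XOR 64 = 9d
byte 1: (9e XOR 3d) XOR 65 = a3 XOR 65 = c6
byte 2: (6a XOR 42) XOR 70 = 28 XOR 70 = 58
byte 3: (9f XOR c7) XOR 6c = 58 XOR 6c = 34
byte 4: (d0 XOR 82) XOR 6f = 52 XOR 6f = 3d
byte 5: (d4 XOR cc) XOR 79 = 18 XOR 79 = 61
byte 6: (6e XOR fc) XOR 20 = 92 XOR 20 = b2
byte 7: (3c XOR 6c) XOR 75 = 50 XOR 75 = 25
byte 8: (48 XOR 97) XOR 70 = df XOR 70 = af
byte 9: (d1 XOR 19) XOR 64 = c8 XOR 64 = ac

[157, 198, 88, 52, 61, 97, 178, 37, 175, 172]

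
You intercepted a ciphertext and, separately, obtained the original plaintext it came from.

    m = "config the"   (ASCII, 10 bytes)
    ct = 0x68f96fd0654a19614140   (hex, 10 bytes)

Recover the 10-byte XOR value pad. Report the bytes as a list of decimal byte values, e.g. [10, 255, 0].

Since ct = m ⊕ pad, XORing both sides with m gives pad = m ⊕ ct.
63 ⊕ 68 = 0b
6f ⊕ f9 = 96
6e ⊕ 6f = 01
66 ⊕ d0 = b6
69 ⊕ 65 = 0c
67 ⊕ 4a = 2d
20 ⊕ 19 = 39
74 ⊕ 61 = 15
68 ⊕ 41 = 29
65 ⊕ 40 = 25

[11, 150, 1, 182, 12, 45, 57, 21, 41, 37]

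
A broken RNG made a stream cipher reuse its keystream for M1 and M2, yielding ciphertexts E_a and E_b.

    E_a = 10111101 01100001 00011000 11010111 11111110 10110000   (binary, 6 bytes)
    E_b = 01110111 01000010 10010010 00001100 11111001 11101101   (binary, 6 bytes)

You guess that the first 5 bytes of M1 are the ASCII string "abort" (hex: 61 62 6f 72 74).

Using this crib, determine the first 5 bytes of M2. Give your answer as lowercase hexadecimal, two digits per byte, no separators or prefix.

ab41e5a973

First, E_a ⊕ E_b = (M1 ⊕ K) ⊕ (M2 ⊕ K) = M1 ⊕ M2, so the key drops out. Then M2 = (M1 ⊕ M2) ⊕ M1 over the first 5 bytes.
byte 0: (bd xor 77) xor 61 = ca xor 61 = ab
byte 1: (61 xor 42) xor 62 = 23 xor 62 = 41
byte 2: (18 xor 92) xor 6f = 8a xor 6f = e5
byte 3: (d7 xor 0c) xor 72 = db xor 72 = a9
byte 4: (fe xor f9) xor 74 = 07 xor 74 = 73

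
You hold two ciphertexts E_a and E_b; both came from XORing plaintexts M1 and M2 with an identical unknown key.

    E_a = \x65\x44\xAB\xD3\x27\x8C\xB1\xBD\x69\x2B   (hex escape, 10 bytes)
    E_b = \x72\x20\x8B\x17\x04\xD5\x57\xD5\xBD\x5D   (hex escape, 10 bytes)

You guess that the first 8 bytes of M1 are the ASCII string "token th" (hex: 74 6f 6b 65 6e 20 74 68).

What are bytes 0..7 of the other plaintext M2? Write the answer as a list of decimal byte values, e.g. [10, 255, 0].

First, E_a ⊕ E_b = (M1 ⊕ K) ⊕ (M2 ⊕ K) = M1 ⊕ M2, so the key drops out. Then M2 = (M1 ⊕ M2) ⊕ M1 over the first 8 bytes.
byte 0: (65 ^ 72) ^ 74 = 17 ^ 74 = 63
byte 1: (44 ^ 20) ^ 6f = 64 ^ 6f = 0b
byte 2: (ab ^ 8b) ^ 6b = 20 ^ 6b = 4b
byte 3: (d3 ^ 17) ^ 65 = c4 ^ 65 = a1
byte 4: (27 ^ 04) ^ 6e = 23 ^ 6e = 4d
byte 5: (8c ^ d5) ^ 20 = 59 ^ 20 = 79
byte 6: (b1 ^ 57) ^ 74 = e6 ^ 74 = 92
byte 7: (bd ^ d5) ^ 68 = 68 ^ 68 = 00

[99, 11, 75, 161, 77, 121, 146, 0]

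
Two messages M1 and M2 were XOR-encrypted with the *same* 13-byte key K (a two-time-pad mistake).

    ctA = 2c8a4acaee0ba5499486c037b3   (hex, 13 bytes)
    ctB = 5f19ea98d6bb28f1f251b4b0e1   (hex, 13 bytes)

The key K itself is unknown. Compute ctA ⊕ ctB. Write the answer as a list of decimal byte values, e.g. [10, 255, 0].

[115, 147, 160, 82, 56, 176, 141, 184, 102, 215, 116, 135, 82]

ctA ⊕ ctB = (M1 ⊕ K) ⊕ (M2 ⊕ K) = M1 ⊕ M2 — the shared key cancels under XOR.
 44 ^  95 = 115
138 ^  25 = 147
 74 ^ 234 = 160
202 ^ 152 =  82
238 ^ 214 =  56
 11 ^ 187 = 176
165 ^  40 = 141
 73 ^ 241 = 184
148 ^ 242 = 102
134 ^  81 = 215
192 ^ 180 = 116
 55 ^ 176 = 135
179 ^ 225 =  82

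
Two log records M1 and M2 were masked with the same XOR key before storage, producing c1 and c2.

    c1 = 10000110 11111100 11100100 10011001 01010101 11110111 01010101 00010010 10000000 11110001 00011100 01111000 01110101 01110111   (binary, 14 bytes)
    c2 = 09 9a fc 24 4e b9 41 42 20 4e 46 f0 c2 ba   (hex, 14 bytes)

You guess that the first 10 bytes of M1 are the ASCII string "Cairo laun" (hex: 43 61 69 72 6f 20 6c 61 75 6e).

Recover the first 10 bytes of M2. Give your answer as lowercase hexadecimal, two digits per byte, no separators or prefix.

First, c1 ⊕ c2 = (M1 ⊕ K) ⊕ (M2 ⊕ K) = M1 ⊕ M2, so the key drops out. Then M2 = (M1 ⊕ M2) ⊕ M1 over the first 10 bytes.
byte 0: (86 XOR 09) XOR 43 = 8f XOR 43 = cc
byte 1: (fc XOR 9a) XOR 61 = 66 XOR 61 = 07
byte 2: (e4 XOR fc) XOR 69 = 18 XOR 69 = 71
byte 3: (99 XOR 24) XOR 72 = bd XOR 72 = cf
byte 4: (55 XOR 4e) XOR 6f = 1b XOR 6f = 74
byte 5: (f7 XOR b9) XOR 20 = 4e XOR 20 = 6e
byte 6: (55 XOR 41) XOR 6c = 14 XOR 6c = 78
byte 7: (12 XOR 42) XOR 61 = 50 XOR 61 = 31
byte 8: (80 XOR 20) XOR 75 = a0 XOR 75 = d5
byte 9: (f1 XOR 4e) XOR 6e = bf XOR 6e = d1

cc0771cf746e7831d5d1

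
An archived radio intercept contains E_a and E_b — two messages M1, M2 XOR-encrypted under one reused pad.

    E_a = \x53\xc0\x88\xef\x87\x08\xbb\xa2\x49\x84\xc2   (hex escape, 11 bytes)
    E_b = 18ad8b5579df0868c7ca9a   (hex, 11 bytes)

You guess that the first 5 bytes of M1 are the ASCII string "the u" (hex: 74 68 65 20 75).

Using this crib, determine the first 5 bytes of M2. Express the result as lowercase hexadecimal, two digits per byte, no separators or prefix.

3f05669a8b

First, E_a ⊕ E_b = (M1 ⊕ K) ⊕ (M2 ⊕ K) = M1 ⊕ M2, so the key drops out. Then M2 = (M1 ⊕ M2) ⊕ M1 over the first 5 bytes.
byte 0: (53 XOR 18) XOR 74 = 4b XOR 74 = 3f
byte 1: (c0 XOR ad) XOR 68 = 6d XOR 68 = 05
byte 2: (88 XOR 8b) XOR 65 = 03 XOR 65 = 66
byte 3: (ef XOR 55) XOR 20 = ba XOR 20 = 9a
byte 4: (87 XOR 79) XOR 75 = fe XOR 75 = 8b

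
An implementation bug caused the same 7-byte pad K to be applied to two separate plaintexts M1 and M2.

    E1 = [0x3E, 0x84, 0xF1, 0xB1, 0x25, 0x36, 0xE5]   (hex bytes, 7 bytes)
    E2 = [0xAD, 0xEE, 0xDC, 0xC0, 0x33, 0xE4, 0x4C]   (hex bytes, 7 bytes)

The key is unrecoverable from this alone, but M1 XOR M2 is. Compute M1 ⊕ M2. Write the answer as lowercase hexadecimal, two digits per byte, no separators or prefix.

936a2d7116d2a9

E1 ⊕ E2 = (M1 ⊕ K) ⊕ (M2 ⊕ K) = M1 ⊕ M2 — the shared key cancels under XOR.
3e ⊕ ad = 93
84 ⊕ ee = 6a
f1 ⊕ dc = 2d
b1 ⊕ c0 = 71
25 ⊕ 33 = 16
36 ⊕ e4 = d2
e5 ⊕ 4c = a9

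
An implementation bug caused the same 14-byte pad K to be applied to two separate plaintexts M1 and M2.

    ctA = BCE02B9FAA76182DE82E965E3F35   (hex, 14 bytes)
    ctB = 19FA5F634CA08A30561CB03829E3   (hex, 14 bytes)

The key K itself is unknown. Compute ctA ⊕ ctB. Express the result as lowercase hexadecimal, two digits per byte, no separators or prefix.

a51a74fce6d6921dbe32266616d6

ctA ⊕ ctB = (M1 ⊕ K) ⊕ (M2 ⊕ K) = M1 ⊕ M2 — the shared key cancels under XOR.
byte 0: bc ⊕ 19 = a5
byte 1: e0 ⊕ fa = 1a
byte 2: 2b ⊕ 5f = 74
byte 3: 9f ⊕ 63 = fc
byte 4: aa ⊕ 4c = e6
byte 5: 76 ⊕ a0 = d6
byte 6: 18 ⊕ 8a = 92
byte 7: 2d ⊕ 30 = 1d
byte 8: e8 ⊕ 56 = be
byte 9: 2e ⊕ 1c = 32
byte 10: 96 ⊕ b0 = 26
byte 11: 5e ⊕ 38 = 66
byte 12: 3f ⊕ 29 = 16
byte 13: 35 ⊕ e3 = d6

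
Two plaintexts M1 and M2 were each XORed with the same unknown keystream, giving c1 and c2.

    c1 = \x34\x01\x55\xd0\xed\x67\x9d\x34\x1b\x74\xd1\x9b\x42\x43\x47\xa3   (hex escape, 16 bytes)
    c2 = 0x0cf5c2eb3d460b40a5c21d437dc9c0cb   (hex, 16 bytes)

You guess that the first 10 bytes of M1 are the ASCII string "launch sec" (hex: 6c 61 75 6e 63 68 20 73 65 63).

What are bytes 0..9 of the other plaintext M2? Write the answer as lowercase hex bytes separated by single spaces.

First, c1 ⊕ c2 = (M1 ⊕ K) ⊕ (M2 ⊕ K) = M1 ⊕ M2, so the key drops out. Then M2 = (M1 ⊕ M2) ⊕ M1 over the first 10 bytes.
byte 0: (34 XOR 0c) XOR 6c = 38 XOR 6c = 54
byte 1: (01 XOR f5) XOR 61 = f4 XOR 61 = 95
byte 2: (55 XOR c2) XOR 75 = 97 XOR 75 = e2
byte 3: (d0 XOR eb) XOR 6e = 3b XOR 6e = 55
byte 4: (ed XOR 3d) XOR 63 = d0 XOR 63 = b3
byte 5: (67 XOR 46) XOR 68 = 21 XOR 68 = 49
byte 6: (9d XOR 0b) XOR 20 = 96 XOR 20 = b6
byte 7: (34 XOR 40) XOR 73 = 74 XOR 73 = 07
byte 8: (1b XOR a5) XOR 65 = be XOR 65 = db
byte 9: (74 XOR c2) XOR 63 = b6 XOR 63 = d5

54 95 e2 55 b3 49 b6 07 db d5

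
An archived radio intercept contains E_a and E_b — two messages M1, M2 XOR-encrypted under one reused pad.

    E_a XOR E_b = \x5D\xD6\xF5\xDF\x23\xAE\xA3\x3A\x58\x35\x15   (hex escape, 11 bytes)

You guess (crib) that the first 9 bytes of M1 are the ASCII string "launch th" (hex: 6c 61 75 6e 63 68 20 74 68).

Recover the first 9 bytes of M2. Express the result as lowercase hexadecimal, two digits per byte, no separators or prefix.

Since E_a ⊕ E_b = M1 ⊕ M2, XORing with the guessed M1 bytes yields the corresponding M2 bytes: M2 = (E_a ⊕ E_b) ⊕ M1.
5d ⊕ 6c = 31
d6 ⊕ 61 = b7
f5 ⊕ 75 = 80
df ⊕ 6e = b1
23 ⊕ 63 = 40
ae ⊕ 68 = c6
a3 ⊕ 20 = 83
3a ⊕ 74 = 4e
58 ⊕ 68 = 30

31b780b140c6834e30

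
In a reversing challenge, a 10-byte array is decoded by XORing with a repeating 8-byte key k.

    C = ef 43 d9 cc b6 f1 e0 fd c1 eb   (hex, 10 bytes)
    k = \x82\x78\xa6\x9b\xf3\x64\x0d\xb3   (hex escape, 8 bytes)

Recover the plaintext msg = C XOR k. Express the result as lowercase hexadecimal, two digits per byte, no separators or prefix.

6d3b7f574595ed4e4393

The 8-byte key repeats, so the effective keystream is 82 78 a6 9b f3 64 0d b3 82 78.
byte 0: 11101111 ^ 10000010 = 01101101
byte 1: 01000011 ^ 01111000 = 00111011
byte 2: 11011001 ^ 10100110 = 01111111
byte 3: 11001100 ^ 10011011 = 01010111
byte 4: 10110110 ^ 11110011 = 01000101
byte 5: 11110001 ^ 01100100 = 10010101
byte 6: 11100000 ^ 00001101 = 11101101
byte 7: 11111101 ^ 10110011 = 01001110
byte 8: 11000001 ^ 10000010 = 01000011
byte 9: 11101011 ^ 01111000 = 10010011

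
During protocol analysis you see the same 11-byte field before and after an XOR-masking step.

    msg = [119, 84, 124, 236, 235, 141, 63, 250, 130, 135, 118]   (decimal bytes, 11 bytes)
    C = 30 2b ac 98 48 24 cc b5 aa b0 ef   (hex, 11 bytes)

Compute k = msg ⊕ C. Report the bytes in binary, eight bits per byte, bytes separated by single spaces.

Since C = msg ⊕ k, XORing both sides with msg gives k = msg ⊕ C.
byte 0: 01110111 ^ 00110000 = 01000111
byte 1: 01010100 ^ 00101011 = 01111111
byte 2: 01111100 ^ 10101100 = 11010000
byte 3: 11101100 ^ 10011000 = 01110100
byte 4: 11101011 ^ 01001000 = 10100011
byte 5: 10001101 ^ 00100100 = 10101001
byte 6: 00111111 ^ 11001100 = 11110011
byte 7: 11111010 ^ 10110101 = 01001111
byte 8: 10000010 ^ 10101010 = 00101000
byte 9: 10000111 ^ 10110000 = 00110111
byte 10: 01110110 ^ 11101111 = 10011001

01000111 01111111 11010000 01110100 10100011 10101001 11110011 01001111 00101000 00110111 10011001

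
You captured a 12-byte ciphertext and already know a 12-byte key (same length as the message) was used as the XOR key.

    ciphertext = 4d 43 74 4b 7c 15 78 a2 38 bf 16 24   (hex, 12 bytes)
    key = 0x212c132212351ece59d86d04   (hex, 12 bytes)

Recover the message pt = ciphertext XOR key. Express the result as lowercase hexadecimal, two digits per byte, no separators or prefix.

6c6f67696e20666c61677b20

XOR is its own inverse, so applying the key byte-wise gives the result directly.
byte 0: 4d XOR 21 = 6c
byte 1: 43 XOR 2c = 6f
byte 2: 74 XOR 13 = 67
byte 3: 4b XOR 22 = 69
byte 4: 7c XOR 12 = 6e
byte 5: 15 XOR 35 = 20
byte 6: 78 XOR 1e = 66
byte 7: a2 XOR ce = 6c
byte 8: 38 XOR 59 = 61
byte 9: bf XOR d8 = 67
byte 10: 16 XOR 6d = 7b
byte 11: 24 XOR 04 = 20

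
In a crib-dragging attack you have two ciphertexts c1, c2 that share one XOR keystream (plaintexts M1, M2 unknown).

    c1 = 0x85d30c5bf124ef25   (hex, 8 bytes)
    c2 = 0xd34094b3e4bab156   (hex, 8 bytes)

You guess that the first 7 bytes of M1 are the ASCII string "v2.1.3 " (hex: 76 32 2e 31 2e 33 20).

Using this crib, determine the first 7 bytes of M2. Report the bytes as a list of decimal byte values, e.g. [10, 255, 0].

[32, 161, 182, 217, 59, 173, 126]

First, c1 ⊕ c2 = (M1 ⊕ K) ⊕ (M2 ⊕ K) = M1 ⊕ M2, so the key drops out. Then M2 = (M1 ⊕ M2) ⊕ M1 over the first 7 bytes.
byte 0: (85 ^ d3) ^ 76 = 56 ^ 76 = 20
byte 1: (d3 ^ 40) ^ 32 = 93 ^ 32 = a1
byte 2: (0c ^ 94) ^ 2e = 98 ^ 2e = b6
byte 3: (5b ^ b3) ^ 31 = e8 ^ 31 = d9
byte 4: (f1 ^ e4) ^ 2e = 15 ^ 2e = 3b
byte 5: (24 ^ ba) ^ 33 = 9e ^ 33 = ad
byte 6: (ef ^ b1) ^ 20 = 5e ^ 20 = 7e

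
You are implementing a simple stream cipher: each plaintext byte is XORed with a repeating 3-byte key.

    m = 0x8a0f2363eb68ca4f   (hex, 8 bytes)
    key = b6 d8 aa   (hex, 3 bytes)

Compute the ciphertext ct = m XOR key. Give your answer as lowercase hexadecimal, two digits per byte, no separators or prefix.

3cd789d533c27c97

The 3-byte key repeats, so the effective keystream is b6 d8 aa b6 d8 aa b6 d8.
byte 0: 8a XOR b6 = 3c
byte 1: 0f XOR d8 = d7
byte 2: 23 XOR aa = 89
byte 3: 63 XOR b6 = d5
byte 4: eb XOR d8 = 33
byte 5: 68 XOR aa = c2
byte 6: ca XOR b6 = 7c
byte 7: 4f XOR d8 = 97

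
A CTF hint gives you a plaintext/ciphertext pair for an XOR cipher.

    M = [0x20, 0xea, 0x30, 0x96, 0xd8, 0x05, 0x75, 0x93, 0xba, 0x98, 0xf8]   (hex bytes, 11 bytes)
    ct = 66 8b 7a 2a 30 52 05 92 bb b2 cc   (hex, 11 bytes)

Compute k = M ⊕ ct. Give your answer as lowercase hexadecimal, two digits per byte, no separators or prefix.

Since ct = M ⊕ k, XORing both sides with M gives k = M ⊕ ct.
byte 0: 20 xor 66 = 46
byte 1: ea xor 8b = 61
byte 2: 30 xor 7a = 4a
byte 3: 96 xor 2a = bc
byte 4: d8 xor 30 = e8
byte 5: 05 xor 52 = 57
byte 6: 75 xor 05 = 70
byte 7: 93 xor 92 = 01
byte 8: ba xor bb = 01
byte 9: 98 xor b2 = 2a
byte 10: f8 xor cc = 34

46614abce8577001012a34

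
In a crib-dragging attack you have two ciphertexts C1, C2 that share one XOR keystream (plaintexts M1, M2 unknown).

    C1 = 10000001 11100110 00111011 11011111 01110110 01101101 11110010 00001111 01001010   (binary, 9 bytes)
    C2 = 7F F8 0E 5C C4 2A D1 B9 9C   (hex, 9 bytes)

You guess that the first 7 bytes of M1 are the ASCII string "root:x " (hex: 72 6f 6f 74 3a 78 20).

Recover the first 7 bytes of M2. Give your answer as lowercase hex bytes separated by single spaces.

8c 71 5a f7 88 3f 03

First, C1 ⊕ C2 = (M1 ⊕ K) ⊕ (M2 ⊕ K) = M1 ⊕ M2, so the key drops out. Then M2 = (M1 ⊕ M2) ⊕ M1 over the first 7 bytes.
byte 0: (81 ^ 7f) ^ 72 = fe ^ 72 = 8c
byte 1: (e6 ^ f8) ^ 6f = 1e ^ 6f = 71
byte 2: (3b ^ 0e) ^ 6f = 35 ^ 6f = 5a
byte 3: (df ^ 5c) ^ 74 = 83 ^ 74 = f7
byte 4: (76 ^ c4) ^ 3a = b2 ^ 3a = 88
byte 5: (6d ^ 2a) ^ 78 = 47 ^ 78 = 3f
byte 6: (f2 ^ d1) ^ 20 = 23 ^ 20 = 03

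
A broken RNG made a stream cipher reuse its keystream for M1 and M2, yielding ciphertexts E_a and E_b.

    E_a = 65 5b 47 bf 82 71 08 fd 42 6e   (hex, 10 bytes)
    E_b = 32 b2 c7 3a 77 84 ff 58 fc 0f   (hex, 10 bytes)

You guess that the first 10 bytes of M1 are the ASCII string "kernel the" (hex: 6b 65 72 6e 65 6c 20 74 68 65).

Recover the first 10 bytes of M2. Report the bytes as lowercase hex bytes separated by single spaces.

3c 8c f2 eb 90 99 d7 d1 d6 04

First, E_a ⊕ E_b = (M1 ⊕ K) ⊕ (M2 ⊕ K) = M1 ⊕ M2, so the key drops out. Then M2 = (M1 ⊕ M2) ⊕ M1 over the first 10 bytes.
byte 0: (65 xor 32) xor 6b = 57 xor 6b = 3c
byte 1: (5b xor b2) xor 65 = e9 xor 65 = 8c
byte 2: (47 xor c7) xor 72 = 80 xor 72 = f2
byte 3: (bf xor 3a) xor 6e = 85 xor 6e = eb
byte 4: (82 xor 77) xor 65 = f5 xor 65 = 90
byte 5: (71 xor 84) xor 6c = f5 xor 6c = 99
byte 6: (08 xor ff) xor 20 = f7 xor 20 = d7
byte 7: (fd xor 58) xor 74 = a5 xor 74 = d1
byte 8: (42 xor fc) xor 68 = be xor 68 = d6
byte 9: (6e xor 0f) xor 65 = 61 xor 65 = 04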